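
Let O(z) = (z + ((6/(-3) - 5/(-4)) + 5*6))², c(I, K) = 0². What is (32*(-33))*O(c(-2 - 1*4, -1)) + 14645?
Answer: -888829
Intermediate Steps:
c(I, K) = 0
O(z) = (117/4 + z)² (O(z) = (z + ((6*(-⅓) - 5*(-¼)) + 30))² = (z + ((-2 + 5/4) + 30))² = (z + (-¾ + 30))² = (z + 117/4)² = (117/4 + z)²)
(32*(-33))*O(c(-2 - 1*4, -1)) + 14645 = (32*(-33))*((117 + 4*0)²/16) + 14645 = -66*(117 + 0)² + 14645 = -66*117² + 14645 = -66*13689 + 14645 = -1056*13689/16 + 14645 = -903474 + 14645 = -888829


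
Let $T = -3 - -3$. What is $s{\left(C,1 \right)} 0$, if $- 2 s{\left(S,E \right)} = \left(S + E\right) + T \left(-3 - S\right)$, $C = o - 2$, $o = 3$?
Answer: $0$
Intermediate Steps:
$T = 0$ ($T = -3 + 3 = 0$)
$C = 1$ ($C = 3 - 2 = 1$)
$s{\left(S,E \right)} = - \frac{E}{2} - \frac{S}{2}$ ($s{\left(S,E \right)} = - \frac{\left(S + E\right) + 0 \left(-3 - S\right)}{2} = - \frac{\left(E + S\right) + 0}{2} = - \frac{E + S}{2} = - \frac{E}{2} - \frac{S}{2}$)
$s{\left(C,1 \right)} 0 = \left(\left(- \frac{1}{2}\right) 1 - \frac{1}{2}\right) 0 = \left(- \frac{1}{2} - \frac{1}{2}\right) 0 = \left(-1\right) 0 = 0$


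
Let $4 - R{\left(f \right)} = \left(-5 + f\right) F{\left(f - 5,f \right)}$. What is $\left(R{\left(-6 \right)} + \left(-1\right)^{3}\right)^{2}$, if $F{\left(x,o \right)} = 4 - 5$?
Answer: $64$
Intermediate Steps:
$F{\left(x,o \right)} = -1$ ($F{\left(x,o \right)} = 4 - 5 = -1$)
$R{\left(f \right)} = -1 + f$ ($R{\left(f \right)} = 4 - \left(-5 + f\right) \left(-1\right) = 4 - \left(5 - f\right) = 4 + \left(-5 + f\right) = -1 + f$)
$\left(R{\left(-6 \right)} + \left(-1\right)^{3}\right)^{2} = \left(\left(-1 - 6\right) + \left(-1\right)^{3}\right)^{2} = \left(-7 - 1\right)^{2} = \left(-8\right)^{2} = 64$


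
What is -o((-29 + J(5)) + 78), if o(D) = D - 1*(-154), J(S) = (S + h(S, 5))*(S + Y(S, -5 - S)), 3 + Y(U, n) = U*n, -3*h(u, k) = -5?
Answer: 117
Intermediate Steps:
h(u, k) = 5/3 (h(u, k) = -1/3*(-5) = 5/3)
Y(U, n) = -3 + U*n
J(S) = (5/3 + S)*(-3 + S + S*(-5 - S)) (J(S) = (S + 5/3)*(S + (-3 + S*(-5 - S))) = (5/3 + S)*(-3 + S + S*(-5 - S)))
o(D) = 154 + D (o(D) = D + 154 = 154 + D)
-o((-29 + J(5)) + 78) = -(154 + ((-29 + (-5 - 1*5**3 - 29/3*5 - 17/3*5**2)) + 78)) = -(154 + ((-29 + (-5 - 1*125 - 145/3 - 17/3*25)) + 78)) = -(154 + ((-29 + (-5 - 125 - 145/3 - 425/3)) + 78)) = -(154 + ((-29 - 320) + 78)) = -(154 + (-349 + 78)) = -(154 - 271) = -1*(-117) = 117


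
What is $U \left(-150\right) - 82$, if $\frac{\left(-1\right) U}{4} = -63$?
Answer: $-37882$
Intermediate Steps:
$U = 252$ ($U = \left(-4\right) \left(-63\right) = 252$)
$U \left(-150\right) - 82 = 252 \left(-150\right) - 82 = -37800 - 82 = -37882$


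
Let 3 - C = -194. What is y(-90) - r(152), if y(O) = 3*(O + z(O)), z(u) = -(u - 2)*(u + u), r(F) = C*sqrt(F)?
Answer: -49950 - 394*sqrt(38) ≈ -52379.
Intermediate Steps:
C = 197 (C = 3 - 1*(-194) = 3 + 194 = 197)
r(F) = 197*sqrt(F)
z(u) = -2*u*(-2 + u) (z(u) = -(-2 + u)*2*u = -2*u*(-2 + u))
y(O) = 3*O + 6*O*(2 - O) (y(O) = 3*(O + 2*O*(2 - O)) = 3*O + 6*O*(2 - O))
y(-90) - r(152) = 3*(-90)*(5 - 2*(-90)) - 197*sqrt(152) = 3*(-90)*(5 + 180) - 197*2*sqrt(38) = 3*(-90)*185 - 394*sqrt(38) = -49950 - 394*sqrt(38)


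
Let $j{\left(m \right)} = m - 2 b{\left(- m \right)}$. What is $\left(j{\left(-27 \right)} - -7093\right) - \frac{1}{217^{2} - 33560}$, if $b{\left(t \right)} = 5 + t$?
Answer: $\frac{94730057}{13529} \approx 7002.0$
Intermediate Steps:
$j{\left(m \right)} = -10 + 3 m$ ($j{\left(m \right)} = m - 2 \left(5 - m\right) = m + \left(-10 + 2 m\right) = -10 + 3 m$)
$\left(j{\left(-27 \right)} - -7093\right) - \frac{1}{217^{2} - 33560} = \left(\left(-10 + 3 \left(-27\right)\right) - -7093\right) - \frac{1}{217^{2} - 33560} = \left(\left(-10 - 81\right) + 7093\right) - \frac{1}{47089 - 33560} = \left(-91 + 7093\right) - \frac{1}{13529} = 7002 - \frac{1}{13529} = \frac{94730057}{13529}$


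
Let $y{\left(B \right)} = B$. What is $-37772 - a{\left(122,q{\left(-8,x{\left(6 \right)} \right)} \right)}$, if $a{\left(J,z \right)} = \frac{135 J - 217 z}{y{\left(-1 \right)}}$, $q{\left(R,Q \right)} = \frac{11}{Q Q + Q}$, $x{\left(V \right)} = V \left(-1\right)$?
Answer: $- \frac{641447}{30} \approx -21382.0$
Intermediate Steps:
$x{\left(V \right)} = - V$
$q{\left(R,Q \right)} = \frac{11}{Q + Q^{2}}$ ($q{\left(R,Q \right)} = \frac{11}{Q^{2} + Q} = \frac{11}{Q + Q^{2}}$)
$a{\left(J,z \right)} = - 135 J + 217 z$ ($a{\left(J,z \right)} = \frac{135 J - 217 z}{-1} = \left(- 217 z + 135 J\right) \left(-1\right) = - 135 J + 217 z$)
$-37772 - a{\left(122,q{\left(-8,x{\left(6 \right)} \right)} \right)} = -37772 - \left(\left(-135\right) 122 + 217 \frac{11}{\left(-1\right) 6 \left(1 - 6\right)}\right) = -37772 - \left(-16470 + 217 \frac{11}{\left(-6\right) \left(1 - 6\right)}\right) = -37772 - \left(-16470 + 217 \cdot 11 \left(- \frac{1}{6}\right) \frac{1}{-5}\right) = -37772 - \left(-16470 + 217 \cdot 11 \left(- \frac{1}{6}\right) \left(- \frac{1}{5}\right)\right) = -37772 - \left(-16470 + 217 \cdot \frac{11}{30}\right) = -37772 - \left(-16470 + \frac{2387}{30}\right) = -37772 - - \frac{491713}{30} = -37772 + \frac{491713}{30} = - \frac{641447}{30}$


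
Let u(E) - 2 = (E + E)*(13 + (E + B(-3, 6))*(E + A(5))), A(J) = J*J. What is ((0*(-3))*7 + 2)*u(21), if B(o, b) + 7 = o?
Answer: 43600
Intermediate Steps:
B(o, b) = -7 + o
A(J) = J²
u(E) = 2 + 2*E*(13 + (-10 + E)*(25 + E)) (u(E) = 2 + (E + E)*(13 + (E + (-7 - 3))*(E + 5²)) = 2 + (2*E)*(13 + (E - 10)*(E + 25)) = 2 + (2*E)*(13 + (-10 + E)*(25 + E)) = 2 + 2*E*(13 + (-10 + E)*(25 + E)))
((0*(-3))*7 + 2)*u(21) = ((0*(-3))*7 + 2)*(2 - 474*21 + 2*21³ + 30*21²) = (0*7 + 2)*(2 - 9954 + 2*9261 + 30*441) = (0 + 2)*(2 - 9954 + 18522 + 13230) = 2*21800 = 43600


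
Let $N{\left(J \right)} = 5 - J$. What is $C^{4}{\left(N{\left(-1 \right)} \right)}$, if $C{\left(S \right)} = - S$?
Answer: $1296$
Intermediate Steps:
$C^{4}{\left(N{\left(-1 \right)} \right)} = \left(- (5 - -1)\right)^{4} = \left(- (5 + 1)\right)^{4} = \left(\left(-1\right) 6\right)^{4} = \left(-6\right)^{4} = 1296$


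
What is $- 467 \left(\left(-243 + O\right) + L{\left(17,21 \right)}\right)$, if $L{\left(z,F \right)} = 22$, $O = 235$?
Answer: $-6538$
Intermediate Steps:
$- 467 \left(\left(-243 + O\right) + L{\left(17,21 \right)}\right) = - 467 \left(\left(-243 + 235\right) + 22\right) = - 467 \left(-8 + 22\right) = \left(-467\right) 14 = -6538$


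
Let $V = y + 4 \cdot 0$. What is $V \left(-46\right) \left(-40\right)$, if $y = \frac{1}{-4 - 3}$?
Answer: $- \frac{1840}{7} \approx -262.86$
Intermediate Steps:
$y = - \frac{1}{7}$ ($y = \frac{1}{-7} = - \frac{1}{7} \approx -0.14286$)
$V = - \frac{1}{7}$ ($V = - \frac{1}{7} + 4 \cdot 0 = - \frac{1}{7} + 0 = - \frac{1}{7} \approx -0.14286$)
$V \left(-46\right) \left(-40\right) = \left(- \frac{1}{7}\right) \left(-46\right) \left(-40\right) = \frac{46}{7} \left(-40\right) = - \frac{1840}{7}$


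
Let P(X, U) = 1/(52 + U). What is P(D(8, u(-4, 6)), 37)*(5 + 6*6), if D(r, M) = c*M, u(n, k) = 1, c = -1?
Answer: 41/89 ≈ 0.46067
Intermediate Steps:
D(r, M) = -M
P(D(8, u(-4, 6)), 37)*(5 + 6*6) = (5 + 6*6)/(52 + 37) = (5 + 36)/89 = (1/89)*41 = 41/89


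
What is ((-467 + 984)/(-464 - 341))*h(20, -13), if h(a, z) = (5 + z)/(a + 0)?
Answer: 1034/4025 ≈ 0.25689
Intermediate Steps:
h(a, z) = (5 + z)/a
((-467 + 984)/(-464 - 341))*h(20, -13) = ((-467 + 984)/(-464 - 341))*((5 - 13)/20) = (517/(-805))*((1/20)*(-8)) = (517*(-1/805))*(-⅖) = -517/805*(-⅖) = 1034/4025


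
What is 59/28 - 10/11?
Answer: 369/308 ≈ 1.1981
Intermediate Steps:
59/28 - 10/11 = 369/308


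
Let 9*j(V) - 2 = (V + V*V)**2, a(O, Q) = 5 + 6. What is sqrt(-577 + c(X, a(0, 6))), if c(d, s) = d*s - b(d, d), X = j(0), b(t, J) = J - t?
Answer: I*sqrt(5171)/3 ≈ 23.97*I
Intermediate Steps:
a(O, Q) = 11
j(V) = 2/9 + (V + V**2)**2/9 (j(V) = 2/9 + (V + V*V)**2/9 = 2/9 + (V + V**2)**2/9)
X = 2/9 (X = 2/9 + (1/9)*0**2*(1 + 0)**2 = 2/9 + (1/9)*0*1**2 = 2/9 + (1/9)*0*1 = 2/9 + 0 = 2/9 ≈ 0.22222)
c(d, s) = d*s (c(d, s) = d*s - (d - d) = d*s - 1*0 = d*s + 0 = d*s)
sqrt(-577 + c(X, a(0, 6))) = sqrt(-577 + (2/9)*11) = sqrt(-577 + 22/9) = sqrt(-5171/9) = I*sqrt(5171)/3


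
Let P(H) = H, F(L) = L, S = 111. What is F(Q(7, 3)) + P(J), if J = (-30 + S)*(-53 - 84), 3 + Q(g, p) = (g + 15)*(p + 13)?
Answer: -10748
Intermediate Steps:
Q(g, p) = -3 + (13 + p)*(15 + g) (Q(g, p) = -3 + (g + 15)*(p + 13) = -3 + (15 + g)*(13 + p) = -3 + (13 + p)*(15 + g))
J = -11097 (J = (-30 + 111)*(-53 - 84) = 81*(-137) = -11097)
F(Q(7, 3)) + P(J) = (192 + 13*7 + 15*3 + 7*3) - 11097 = (192 + 91 + 45 + 21) - 11097 = 349 - 11097 = -10748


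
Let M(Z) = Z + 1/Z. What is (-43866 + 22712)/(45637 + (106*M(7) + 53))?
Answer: -74039/162565 ≈ -0.45544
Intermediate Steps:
(-43866 + 22712)/(45637 + (106*M(7) + 53)) = (-43866 + 22712)/(45637 + (106*(7 + 1/7) + 53)) = -21154/(45637 + (106*(7 + ⅐) + 53)) = -21154/(45637 + (106*(50/7) + 53)) = -21154/(45637 + (5300/7 + 53)) = -21154/(45637 + 5671/7) = -21154/325130/7 = -21154*7/325130 = -74039/162565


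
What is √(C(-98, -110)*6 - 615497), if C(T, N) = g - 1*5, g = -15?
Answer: I*√615617 ≈ 784.61*I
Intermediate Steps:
C(T, N) = -20 (C(T, N) = -15 - 1*5 = -15 - 5 = -20)
√(C(-98, -110)*6 - 615497) = √(-20*6 - 615497) = √(-120 - 615497) = √(-615617) = I*√615617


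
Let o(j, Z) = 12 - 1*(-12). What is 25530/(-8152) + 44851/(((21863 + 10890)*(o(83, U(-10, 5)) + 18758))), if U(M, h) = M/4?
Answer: -3926210988257/1253710032148 ≈ -3.1317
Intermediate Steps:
U(M, h) = M/4 (U(M, h) = M*(1/4) = M/4)
o(j, Z) = 24 (o(j, Z) = 12 + 12 = 24)
25530/(-8152) + 44851/(((21863 + 10890)*(o(83, U(-10, 5)) + 18758))) = 25530/(-8152) + 44851/(((21863 + 10890)*(24 + 18758))) = 25530*(-1/8152) + 44851/((32753*18782)) = -12765/4076 + 44851/615166846 = -3926210988257/1253710032148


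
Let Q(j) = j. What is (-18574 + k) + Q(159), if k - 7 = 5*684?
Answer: -14988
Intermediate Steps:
k = 3427 (k = 7 + 5*684 = 7 + 3420 = 3427)
(-18574 + k) + Q(159) = (-18574 + 3427) + 159 = -15147 + 159 = -14988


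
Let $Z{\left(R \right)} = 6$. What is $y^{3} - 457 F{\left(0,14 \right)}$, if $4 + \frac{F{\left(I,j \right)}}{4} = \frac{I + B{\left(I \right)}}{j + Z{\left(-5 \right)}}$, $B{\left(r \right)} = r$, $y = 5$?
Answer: $7437$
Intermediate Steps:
$F{\left(I,j \right)} = -16 + \frac{8 I}{6 + j}$ ($F{\left(I,j \right)} = -16 + 4 \frac{I + I}{j + 6} = -16 + 4 \frac{2 I}{6 + j} = -16 + \frac{8 I}{6 + j}$)
$y^{3} - 457 F{\left(0,14 \right)} = 5^{3} - 457 \frac{8 \left(-12 + 0 - 28\right)}{6 + 14} = 125 - 457 \frac{8 \left(-12 + 0 - 28\right)}{20} = 125 - 457 \cdot 8 \cdot \frac{1}{20} \left(-40\right) = 125 - -7312 = 125 + 7312 = 7437$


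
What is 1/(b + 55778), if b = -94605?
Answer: -1/38827 ≈ -2.5755e-5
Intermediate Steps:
1/(b + 55778) = 1/(-94605 + 55778) = 1/(-38827) = -1/38827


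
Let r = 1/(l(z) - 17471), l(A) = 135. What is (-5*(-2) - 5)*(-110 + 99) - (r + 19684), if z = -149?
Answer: -342195303/17336 ≈ -19739.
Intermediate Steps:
r = -1/17336 (r = 1/(135 - 17471) = 1/(-17336) = -1/17336 ≈ -5.7683e-5)
(-5*(-2) - 5)*(-110 + 99) - (r + 19684) = (-5*(-2) - 5)*(-110 + 99) - (-1/17336 + 19684) = (10 - 5)*(-11) - 1*341241823/17336 = 5*(-11) - 341241823/17336 = -55 - 341241823/17336 = -342195303/17336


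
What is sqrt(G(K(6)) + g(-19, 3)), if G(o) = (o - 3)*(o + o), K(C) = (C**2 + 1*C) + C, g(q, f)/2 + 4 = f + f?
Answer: 2*sqrt(1081) ≈ 65.757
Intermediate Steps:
g(q, f) = -8 + 4*f (g(q, f) = -8 + 2*(f + f) = -8 + 2*(2*f) = -8 + 4*f)
K(C) = C**2 + 2*C (K(C) = (C**2 + C) + C = (C + C**2) + C = C**2 + 2*C)
G(o) = 2*o*(-3 + o) (G(o) = (-3 + o)*(2*o) = 2*o*(-3 + o))
sqrt(G(K(6)) + g(-19, 3)) = sqrt(2*(6*(2 + 6))*(-3 + 6*(2 + 6)) + (-8 + 4*3)) = sqrt(2*(6*8)*(-3 + 6*8) + (-8 + 12)) = sqrt(2*48*(-3 + 48) + 4) = sqrt(2*48*45 + 4) = sqrt(4320 + 4) = sqrt(4324) = 2*sqrt(1081)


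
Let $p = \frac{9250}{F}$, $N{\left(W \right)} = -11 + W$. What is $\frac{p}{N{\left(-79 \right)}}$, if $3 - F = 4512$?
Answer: $\frac{925}{40581} \approx 0.022794$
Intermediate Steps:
$F = -4509$ ($F = 3 - 4512 = -4509$)
$p = - \frac{9250}{4509}$ ($p = \frac{9250}{-4509} = 9250 \left(- \frac{1}{4509}\right) = - \frac{9250}{4509} \approx -2.0515$)
$\frac{p}{N{\left(-79 \right)}} = - \frac{9250}{4509 \left(-11 - 79\right)} = - \frac{9250}{4509 \left(-90\right)} = \left(- \frac{9250}{4509}\right) \left(- \frac{1}{90}\right) = \frac{925}{40581}$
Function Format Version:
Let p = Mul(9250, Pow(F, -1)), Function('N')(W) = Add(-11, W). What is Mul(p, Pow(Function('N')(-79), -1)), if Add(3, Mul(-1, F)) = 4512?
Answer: Rational(925, 40581) ≈ 0.022794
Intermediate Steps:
F = -4509 (F = Add(3, Mul(-1, 4512)) = Add(3, -4512) = -4509)
p = Rational(-9250, 4509) (p = Mul(9250, Pow(-4509, -1)) = Mul(9250, Rational(-1, 4509)) = Rational(-9250, 4509) ≈ -2.0515)
Mul(p, Pow(Function('N')(-79), -1)) = Mul(Rational(-9250, 4509), Pow(Add(-11, -79), -1)) = Mul(Rational(-9250, 4509), Pow(-90, -1)) = Mul(Rational(-9250, 4509), Rational(-1, 90)) = Rational(925, 40581)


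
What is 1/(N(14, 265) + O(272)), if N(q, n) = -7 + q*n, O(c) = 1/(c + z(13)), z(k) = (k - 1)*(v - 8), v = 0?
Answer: 176/651729 ≈ 0.00027005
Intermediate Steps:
z(k) = 8 - 8*k (z(k) = (k - 1)*(0 - 8) = (-1 + k)*(-8) = 8 - 8*k)
O(c) = 1/(-96 + c) (O(c) = 1/(c + (8 - 8*13)) = 1/(c + (8 - 104)) = 1/(c - 96) = 1/(-96 + c))
N(q, n) = -7 + n*q
1/(N(14, 265) + O(272)) = 1/((-7 + 265*14) + 1/(-96 + 272)) = 1/((-7 + 3710) + 1/176) = 1/(3703 + 1/176) = 1/(651729/176) = 176/651729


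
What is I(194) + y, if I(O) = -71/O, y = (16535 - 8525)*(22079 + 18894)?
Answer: 63669583549/194 ≈ 3.2819e+8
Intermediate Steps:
y = 328193730 (y = 8010*40973 = 328193730)
I(194) + y = -71/194 + 328193730 = 63669583549/194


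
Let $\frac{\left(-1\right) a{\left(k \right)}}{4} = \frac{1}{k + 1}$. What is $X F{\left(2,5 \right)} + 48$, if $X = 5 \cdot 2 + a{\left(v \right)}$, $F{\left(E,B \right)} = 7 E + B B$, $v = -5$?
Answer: $477$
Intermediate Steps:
$a{\left(k \right)} = - \frac{4}{1 + k}$ ($a{\left(k \right)} = - \frac{4}{k + 1} = - \frac{4}{1 + k}$)
$F{\left(E,B \right)} = B^{2} + 7 E$ ($F{\left(E,B \right)} = 7 E + B^{2} = B^{2} + 7 E$)
$X = 11$ ($X = 5 \cdot 2 - \frac{4}{1 - 5} = 10 - \frac{4}{-4} = 10 - -1 = 10 + 1 = 11$)
$X F{\left(2,5 \right)} + 48 = 11 \left(5^{2} + 7 \cdot 2\right) + 48 = 11 \left(25 + 14\right) + 48 = 11 \cdot 39 + 48 = 429 + 48 = 477$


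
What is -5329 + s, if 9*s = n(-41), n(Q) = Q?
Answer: -48002/9 ≈ -5333.6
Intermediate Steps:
s = -41/9 (s = (⅑)*(-41) = -41/9 ≈ -4.5556)
-5329 + s = -5329 - 41/9 = -48002/9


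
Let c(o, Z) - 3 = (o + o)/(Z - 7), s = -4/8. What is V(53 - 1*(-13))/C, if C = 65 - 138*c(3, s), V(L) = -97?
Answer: 485/1193 ≈ 0.40654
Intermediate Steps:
s = -½ (s = -4*⅛ = -½ ≈ -0.50000)
c(o, Z) = 3 + 2*o/(-7 + Z) (c(o, Z) = 3 + (o + o)/(Z - 7) = 3 + (2*o)/(-7 + Z) = 3 + 2*o/(-7 + Z))
C = -1193/5 (C = 65 - 138*(-21 + 2*3 + 3*(-½))/(-7 - ½) = 65 - 138*(-21 + 6 - 3/2)/(-15/2) = 65 - (-92)*(-33)/(5*2) = 65 - 138*11/5 = 65 - 1518/5 = -1193/5 ≈ -238.60)
V(53 - 1*(-13))/C = -97/(-1193/5) = -97*(-5/1193) = 485/1193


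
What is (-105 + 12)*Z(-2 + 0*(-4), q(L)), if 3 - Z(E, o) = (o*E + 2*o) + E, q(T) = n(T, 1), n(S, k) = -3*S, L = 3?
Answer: -465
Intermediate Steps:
q(T) = -3*T
Z(E, o) = 3 - E - 2*o - E*o (Z(E, o) = 3 - ((o*E + 2*o) + E) = 3 - ((E*o + 2*o) + E) = 3 - ((2*o + E*o) + E) = 3 - (E + 2*o + E*o) = 3 + (-E - 2*o - E*o) = 3 - E - 2*o - E*o)
(-105 + 12)*Z(-2 + 0*(-4), q(L)) = (-105 + 12)*(3 - (-2 + 0*(-4)) - (-6)*3 - (-2 + 0*(-4))*(-3*3)) = -93*(3 - (-2 + 0) - 2*(-9) - 1*(-2 + 0)*(-9)) = -93*(3 - 1*(-2) + 18 - 1*(-2)*(-9)) = -93*(3 + 2 + 18 - 18) = -93*5 = -465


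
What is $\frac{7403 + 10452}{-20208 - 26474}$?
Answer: $- \frac{17855}{46682} \approx -0.38248$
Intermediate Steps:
$\frac{7403 + 10452}{-20208 - 26474} = \frac{17855}{-46682} = 17855 \left(- \frac{1}{46682}\right) = - \frac{17855}{46682}$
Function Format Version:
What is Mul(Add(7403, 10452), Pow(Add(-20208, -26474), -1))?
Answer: Rational(-17855, 46682) ≈ -0.38248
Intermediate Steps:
Mul(Add(7403, 10452), Pow(Add(-20208, -26474), -1)) = Mul(17855, Pow(-46682, -1)) = Mul(17855, Rational(-1, 46682)) = Rational(-17855, 46682)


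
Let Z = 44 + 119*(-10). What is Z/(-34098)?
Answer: 191/5683 ≈ 0.033609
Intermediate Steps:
Z = -1146 (Z = 44 - 1190 = -1146)
Z/(-34098) = -1146/(-34098) = -1146*(-1/34098) = 191/5683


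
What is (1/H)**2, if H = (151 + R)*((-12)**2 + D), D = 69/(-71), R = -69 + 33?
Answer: 5041/1363815230625 ≈ 3.6962e-9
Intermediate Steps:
R = -36
D = -69/71 (D = 69*(-1/71) = -69/71 ≈ -0.97183)
H = 1167825/71 (H = (151 - 36)*((-12)**2 - 69/71) = 115*(144 - 69/71) = 115*(10155/71) = 1167825/71 ≈ 16448.)
(1/H)**2 = (1/(1167825/71))**2 = (71/1167825)**2 = 5041/1363815230625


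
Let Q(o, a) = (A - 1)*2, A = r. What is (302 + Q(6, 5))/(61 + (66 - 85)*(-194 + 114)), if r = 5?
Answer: 10/51 ≈ 0.19608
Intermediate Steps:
A = 5
Q(o, a) = 8 (Q(o, a) = (5 - 1)*2 = 4*2 = 8)
(302 + Q(6, 5))/(61 + (66 - 85)*(-194 + 114)) = (302 + 8)/(61 + (66 - 85)*(-194 + 114)) = 310/(61 - 19*(-80)) = 310/(61 + 1520) = 310/1581 = 310*(1/1581) = 10/51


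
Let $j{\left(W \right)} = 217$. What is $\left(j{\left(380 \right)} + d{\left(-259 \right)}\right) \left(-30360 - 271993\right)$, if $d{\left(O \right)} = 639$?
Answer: $-258814168$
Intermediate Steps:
$\left(j{\left(380 \right)} + d{\left(-259 \right)}\right) \left(-30360 - 271993\right) = \left(217 + 639\right) \left(-30360 - 271993\right) = 856 \left(-30360 - 271993\right) = 856 \left(-302353\right) = -258814168$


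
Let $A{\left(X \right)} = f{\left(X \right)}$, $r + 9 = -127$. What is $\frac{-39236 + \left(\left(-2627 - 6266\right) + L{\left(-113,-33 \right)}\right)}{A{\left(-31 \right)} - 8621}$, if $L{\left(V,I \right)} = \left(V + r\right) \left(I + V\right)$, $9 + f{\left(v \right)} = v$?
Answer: $\frac{3925}{2887} \approx 1.3595$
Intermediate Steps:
$r = -136$ ($r = -9 - 127 = -136$)
$f{\left(v \right)} = -9 + v$
$A{\left(X \right)} = -9 + X$
$L{\left(V,I \right)} = \left(-136 + V\right) \left(I + V\right)$ ($L{\left(V,I \right)} = \left(V - 136\right) \left(I + V\right) = \left(-136 + V\right) \left(I + V\right)$)
$\frac{-39236 + \left(\left(-2627 - 6266\right) + L{\left(-113,-33 \right)}\right)}{A{\left(-31 \right)} - 8621} = \frac{-39236 - -27461}{\left(-9 - 31\right) - 8621} = \frac{-39236 + \left(\left(-2627 - 6266\right) + \left(12769 + 4488 + 15368 + 3729\right)\right)}{-40 - 8621} = \frac{-39236 + \left(-8893 + 36354\right)}{-8661} = \left(-39236 + 27461\right) \left(- \frac{1}{8661}\right) = \left(-11775\right) \left(- \frac{1}{8661}\right) = \frac{3925}{2887}$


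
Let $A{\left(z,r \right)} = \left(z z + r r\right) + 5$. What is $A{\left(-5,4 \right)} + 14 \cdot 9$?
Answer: $172$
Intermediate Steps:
$A{\left(z,r \right)} = 5 + r^{2} + z^{2}$ ($A{\left(z,r \right)} = \left(z^{2} + r^{2}\right) + 5 = \left(r^{2} + z^{2}\right) + 5 = 5 + r^{2} + z^{2}$)
$A{\left(-5,4 \right)} + 14 \cdot 9 = \left(5 + 4^{2} + \left(-5\right)^{2}\right) + 14 \cdot 9 = \left(5 + 16 + 25\right) + 126 = 46 + 126 = 172$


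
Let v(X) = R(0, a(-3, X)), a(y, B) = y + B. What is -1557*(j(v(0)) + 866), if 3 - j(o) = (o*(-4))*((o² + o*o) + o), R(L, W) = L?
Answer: -1353033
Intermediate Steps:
a(y, B) = B + y
v(X) = 0
j(o) = 3 + 4*o*(o + 2*o²) (j(o) = 3 - o*(-4)*((o² + o*o) + o) = 3 - (-4*o)*((o² + o²) + o) = 3 - (-4*o)*(2*o² + o) = 3 - (-4*o)*(o + 2*o²) = 3 - (-4)*o*(o + 2*o²) = 3 + 4*o*(o + 2*o²))
-1557*(j(v(0)) + 866) = -1557*((3 + 4*0² + 8*0³) + 866) = -1557*((3 + 4*0 + 8*0) + 866) = -1557*((3 + 0 + 0) + 866) = -1557*(3 + 866) = -1557*869 = -1353033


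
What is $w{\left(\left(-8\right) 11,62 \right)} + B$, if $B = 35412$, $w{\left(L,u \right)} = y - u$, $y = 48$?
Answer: $35398$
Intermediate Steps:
$w{\left(L,u \right)} = 48 - u$
$w{\left(\left(-8\right) 11,62 \right)} + B = \left(48 - 62\right) + 35412 = -14 + 35412 = 35398$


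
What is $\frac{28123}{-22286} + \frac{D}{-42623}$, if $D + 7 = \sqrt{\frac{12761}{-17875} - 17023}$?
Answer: $- \frac{171218661}{135699454} - \frac{i \sqrt{217573703490}}{152377225} \approx -1.2617 - 0.0030611 i$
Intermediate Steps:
$D = -7 + \frac{i \sqrt{217573703490}}{3575}$ ($D = -7 + \sqrt{\frac{12761}{-17875} - 17023} = -7 + \sqrt{12761 \left(- \frac{1}{17875}\right) - 17023} = -7 + \sqrt{- \frac{12761}{17875} - 17023} = -7 + \sqrt{- \frac{304298886}{17875}} = -7 + \frac{i \sqrt{217573703490}}{3575} \approx -7.0 + 130.47 i$)
$\frac{28123}{-22286} + \frac{D}{-42623} = \frac{28123}{-22286} + \frac{-7 + \frac{i \sqrt{217573703490}}{3575}}{-42623} = 28123 \left(- \frac{1}{22286}\right) + \left(-7 + \frac{i \sqrt{217573703490}}{3575}\right) \left(- \frac{1}{42623}\right) = - \frac{28123}{22286} + \left(\frac{1}{6089} - \frac{i \sqrt{217573703490}}{152377225}\right) = - \frac{171218661}{135699454} - \frac{i \sqrt{217573703490}}{152377225}$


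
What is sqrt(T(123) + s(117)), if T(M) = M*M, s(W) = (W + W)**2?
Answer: 3*sqrt(7765) ≈ 264.36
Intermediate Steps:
s(W) = 4*W**2 (s(W) = (2*W)**2 = 4*W**2)
T(M) = M**2
sqrt(T(123) + s(117)) = sqrt(123**2 + 4*117**2) = sqrt(15129 + 4*13689) = sqrt(15129 + 54756) = sqrt(69885) = 3*sqrt(7765)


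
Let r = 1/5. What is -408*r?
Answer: -408/5 ≈ -81.600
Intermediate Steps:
r = ⅕ ≈ 0.20000
-408*r = -408*⅕ = -408/5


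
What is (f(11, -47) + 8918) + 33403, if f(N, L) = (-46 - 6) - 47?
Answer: 42222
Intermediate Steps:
f(N, L) = -99 (f(N, L) = -52 - 47 = -99)
(f(11, -47) + 8918) + 33403 = (-99 + 8918) + 33403 = 8819 + 33403 = 42222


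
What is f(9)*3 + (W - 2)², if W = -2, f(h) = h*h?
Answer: 259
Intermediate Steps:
f(h) = h²
f(9)*3 + (W - 2)² = 9²*3 + (-2 - 2)² = 81*3 + (-4)² = 243 + 16 = 259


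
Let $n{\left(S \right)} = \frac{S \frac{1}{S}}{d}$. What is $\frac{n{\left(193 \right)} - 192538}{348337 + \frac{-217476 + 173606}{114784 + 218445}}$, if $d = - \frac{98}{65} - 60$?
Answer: $- \frac{256508683977481}{464071633319394} \approx -0.55274$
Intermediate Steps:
$d = - \frac{3998}{65}$ ($d = \left(-98\right) \frac{1}{65} - 60 = - \frac{98}{65} - 60 = - \frac{3998}{65} \approx -61.508$)
$n{\left(S \right)} = - \frac{65}{3998}$ ($n{\left(S \right)} = \frac{S \frac{1}{S}}{- \frac{3998}{65}} = 1 \left(- \frac{65}{3998}\right) = - \frac{65}{3998}$)
$\frac{n{\left(193 \right)} - 192538}{348337 + \frac{-217476 + 173606}{114784 + 218445}} = \frac{- \frac{65}{3998} - 192538}{348337 + \frac{-217476 + 173606}{114784 + 218445}} = - \frac{769766989}{3998 \left(348337 - \frac{43870}{333229}\right)} = - \frac{769766989}{3998 \cdot \frac{116075946303}{333229}} = \left(- \frac{769766989}{3998}\right) \frac{333229}{116075946303} = - \frac{256508683977481}{464071633319394}$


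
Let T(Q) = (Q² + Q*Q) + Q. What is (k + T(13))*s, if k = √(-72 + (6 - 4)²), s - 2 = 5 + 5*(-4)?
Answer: -4563 - 26*I*√17 ≈ -4563.0 - 107.2*I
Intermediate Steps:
T(Q) = Q + 2*Q² (T(Q) = (Q² + Q²) + Q = 2*Q² + Q = Q + 2*Q²)
s = -13 (s = 2 + (5 + 5*(-4)) = 2 + (5 - 20) = 2 - 15 = -13)
k = 2*I*√17 (k = √(-72 + 2²) = √(-72 + 4) = √(-68) = 2*I*√17 ≈ 8.2462*I)
(k + T(13))*s = (2*I*√17 + 13*(1 + 2*13))*(-13) = (2*I*√17 + 13*(1 + 26))*(-13) = (2*I*√17 + 13*27)*(-13) = (2*I*√17 + 351)*(-13) = (351 + 2*I*√17)*(-13) = -4563 - 26*I*√17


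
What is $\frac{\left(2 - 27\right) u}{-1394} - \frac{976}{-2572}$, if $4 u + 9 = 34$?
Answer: $\frac{1762419}{3585368} \approx 0.49156$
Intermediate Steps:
$u = \frac{25}{4}$ ($u = - \frac{9}{4} + \frac{1}{4} \cdot 34 = - \frac{9}{4} + \frac{17}{2} = \frac{25}{4} \approx 6.25$)
$\frac{\left(2 - 27\right) u}{-1394} - \frac{976}{-2572} = \frac{\left(2 - 27\right) \frac{25}{4}}{-1394} - \frac{976}{-2572} = \left(-25\right) \frac{25}{4} \left(- \frac{1}{1394}\right) - - \frac{244}{643} = \left(- \frac{625}{4}\right) \left(- \frac{1}{1394}\right) + \frac{244}{643} = \frac{625}{5576} + \frac{244}{643} = \frac{1762419}{3585368}$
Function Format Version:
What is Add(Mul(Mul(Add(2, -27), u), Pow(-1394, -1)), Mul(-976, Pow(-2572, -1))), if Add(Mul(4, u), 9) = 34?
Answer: Rational(1762419, 3585368) ≈ 0.49156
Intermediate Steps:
u = Rational(25, 4) (u = Add(Rational(-9, 4), Mul(Rational(1, 4), 34)) = Add(Rational(-9, 4), Rational(17, 2)) = Rational(25, 4) ≈ 6.2500)
Add(Mul(Mul(Add(2, -27), u), Pow(-1394, -1)), Mul(-976, Pow(-2572, -1))) = Add(Mul(Mul(Add(2, -27), Rational(25, 4)), Pow(-1394, -1)), Mul(-976, Pow(-2572, -1))) = Add(Mul(Mul(-25, Rational(25, 4)), Rational(-1, 1394)), Mul(-976, Rational(-1, 2572))) = Add(Mul(Rational(-625, 4), Rational(-1, 1394)), Rational(244, 643)) = Add(Rational(625, 5576), Rational(244, 643)) = Rational(1762419, 3585368)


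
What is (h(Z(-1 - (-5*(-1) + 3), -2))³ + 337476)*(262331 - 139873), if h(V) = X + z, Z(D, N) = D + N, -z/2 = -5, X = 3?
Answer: 41595676234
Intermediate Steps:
z = 10 (z = -2*(-5) = 10)
h(V) = 13 (h(V) = 3 + 10 = 13)
(h(Z(-1 - (-5*(-1) + 3), -2))³ + 337476)*(262331 - 139873) = (13³ + 337476)*(262331 - 139873) = (2197 + 337476)*122458 = 339673*122458 = 41595676234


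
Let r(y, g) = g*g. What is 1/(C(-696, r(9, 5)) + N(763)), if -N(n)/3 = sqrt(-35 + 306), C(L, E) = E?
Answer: -25/1814 - 3*sqrt(271)/1814 ≈ -0.041007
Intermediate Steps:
r(y, g) = g**2
N(n) = -3*sqrt(271) (N(n) = -3*sqrt(-35 + 306) = -3*sqrt(271))
1/(C(-696, r(9, 5)) + N(763)) = 1/(5**2 - 3*sqrt(271)) = 1/(25 - 3*sqrt(271))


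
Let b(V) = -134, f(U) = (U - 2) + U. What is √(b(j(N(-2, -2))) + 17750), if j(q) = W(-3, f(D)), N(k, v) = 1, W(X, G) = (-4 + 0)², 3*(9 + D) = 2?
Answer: 4*√1101 ≈ 132.73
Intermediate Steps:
D = -25/3 (D = -9 + (⅓)*2 = -9 + ⅔ = -25/3 ≈ -8.3333)
f(U) = -2 + 2*U (f(U) = (-2 + U) + U = -2 + 2*U)
W(X, G) = 16 (W(X, G) = (-4)² = 16)
j(q) = 16
√(b(j(N(-2, -2))) + 17750) = √(-134 + 17750) = √17616 = 4*√1101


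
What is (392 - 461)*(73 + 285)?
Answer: -24702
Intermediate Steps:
(392 - 461)*(73 + 285) = -69*358 = -24702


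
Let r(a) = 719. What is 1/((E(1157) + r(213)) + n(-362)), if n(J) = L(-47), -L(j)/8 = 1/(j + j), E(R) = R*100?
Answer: 47/5471697 ≈ 8.5897e-6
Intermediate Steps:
E(R) = 100*R
L(j) = -4/j (L(j) = -8/(j + j) = -8*1/(2*j) = -4/j)
n(J) = 4/47 (n(J) = -4/(-47) = -4*(-1/47) = 4/47)
1/((E(1157) + r(213)) + n(-362)) = 1/((100*1157 + 719) + 4/47) = 1/((115700 + 719) + 4/47) = 1/(116419 + 4/47) = 1/(5471697/47) = 47/5471697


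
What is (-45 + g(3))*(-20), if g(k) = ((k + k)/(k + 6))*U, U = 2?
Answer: 2620/3 ≈ 873.33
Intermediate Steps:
g(k) = 4*k/(6 + k) (g(k) = ((k + k)/(k + 6))*2 = ((2*k)/(6 + k))*2 = (2*k/(6 + k))*2 = 4*k/(6 + k))
(-45 + g(3))*(-20) = (-45 + 4*3/(6 + 3))*(-20) = (-45 + 4*3/9)*(-20) = (-45 + 4*3*(⅑))*(-20) = (-45 + 4/3)*(-20) = -131/3*(-20) = 2620/3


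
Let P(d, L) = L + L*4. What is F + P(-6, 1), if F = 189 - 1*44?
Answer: 150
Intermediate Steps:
F = 145 (F = 189 - 44 = 145)
P(d, L) = 5*L (P(d, L) = L + 4*L = 5*L)
F + P(-6, 1) = 145 + 5*1 = 145 + 5 = 150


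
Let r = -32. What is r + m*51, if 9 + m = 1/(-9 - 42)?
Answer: -492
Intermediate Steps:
m = -460/51 (m = -9 + 1/(-9 - 42) = -9 + 1/(-51) = -9 - 1/51 = -460/51 ≈ -9.0196)
r + m*51 = -32 - 460/51*51 = -32 - 460 = -492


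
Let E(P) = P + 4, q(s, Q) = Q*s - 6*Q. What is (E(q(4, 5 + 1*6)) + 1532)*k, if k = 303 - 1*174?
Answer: 195306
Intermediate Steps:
k = 129 (k = 303 - 174 = 129)
q(s, Q) = -6*Q + Q*s
E(P) = 4 + P
(E(q(4, 5 + 1*6)) + 1532)*k = ((4 + (5 + 1*6)*(-6 + 4)) + 1532)*129 = ((4 + (5 + 6)*(-2)) + 1532)*129 = ((4 + 11*(-2)) + 1532)*129 = ((4 - 22) + 1532)*129 = (-18 + 1532)*129 = 1514*129 = 195306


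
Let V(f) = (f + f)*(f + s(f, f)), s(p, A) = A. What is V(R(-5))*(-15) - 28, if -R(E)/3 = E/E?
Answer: -568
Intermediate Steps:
R(E) = -3 (R(E) = -3*E/E = -3*1 = -3)
V(f) = 4*f**2 (V(f) = (f + f)*(f + f) = (2*f)*(2*f) = 4*f**2)
V(R(-5))*(-15) - 28 = (4*(-3)**2)*(-15) - 28 = (4*9)*(-15) - 28 = 36*(-15) - 28 = -540 - 28 = -568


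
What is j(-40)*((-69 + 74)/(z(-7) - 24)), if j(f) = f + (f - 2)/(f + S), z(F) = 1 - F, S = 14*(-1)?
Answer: 1765/144 ≈ 12.257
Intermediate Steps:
S = -14
j(f) = f + (-2 + f)/(-14 + f) (j(f) = f + (f - 2)/(f - 14) = f + (-2 + f)/(-14 + f))
j(-40)*((-69 + 74)/(z(-7) - 24)) = ((-2 + (-40)² - 13*(-40))/(-14 - 40))*((-69 + 74)/((1 - 1*(-7)) - 24)) = ((-2 + 1600 + 520)/(-54))*(5/((1 + 7) - 24)) = (-1/54*2118)*(5/(8 - 24)) = -1765/(9*(-16)) = -1765*(-1)/(9*16) = -353/9*(-5/16) = 1765/144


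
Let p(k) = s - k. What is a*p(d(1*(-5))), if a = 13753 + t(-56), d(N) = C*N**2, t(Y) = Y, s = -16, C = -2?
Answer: 465698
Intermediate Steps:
d(N) = -2*N**2
p(k) = -16 - k
a = 13697 (a = 13753 - 56 = 13697)
a*p(d(1*(-5))) = 13697*(-16 - (-2)*(1*(-5))**2) = 13697*(-16 - (-2)*(-5)**2) = 13697*(-16 - (-2)*25) = 13697*(-16 - 1*(-50)) = 13697*(-16 + 50) = 13697*34 = 465698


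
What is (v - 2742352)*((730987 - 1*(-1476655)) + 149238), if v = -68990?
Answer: -6625995732960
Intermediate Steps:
(v - 2742352)*((730987 - 1*(-1476655)) + 149238) = (-68990 - 2742352)*((730987 - 1*(-1476655)) + 149238) = -2811342*((730987 + 1476655) + 149238) = -2811342*(2207642 + 149238) = -2811342*2356880 = -6625995732960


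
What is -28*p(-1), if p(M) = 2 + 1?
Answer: -84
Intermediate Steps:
p(M) = 3
-28*p(-1) = -28*3 = -84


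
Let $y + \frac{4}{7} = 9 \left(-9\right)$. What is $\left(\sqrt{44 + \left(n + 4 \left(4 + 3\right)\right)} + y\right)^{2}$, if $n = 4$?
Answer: $\frac{329765}{49} - \frac{2284 \sqrt{19}}{7} \approx 5307.6$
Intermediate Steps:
$y = - \frac{571}{7}$ ($y = - \frac{4}{7} + 9 \left(-9\right) = - \frac{4}{7} - 81 = - \frac{571}{7} \approx -81.571$)
$\left(\sqrt{44 + \left(n + 4 \left(4 + 3\right)\right)} + y\right)^{2} = \left(\sqrt{44 + \left(4 + 4 \left(4 + 3\right)\right)} - \frac{571}{7}\right)^{2} = \left(\sqrt{44 + \left(4 + 4 \cdot 7\right)} - \frac{571}{7}\right)^{2} = \left(\sqrt{44 + \left(4 + 28\right)} - \frac{571}{7}\right)^{2} = \left(\sqrt{44 + 32} - \frac{571}{7}\right)^{2} = \left(\sqrt{76} - \frac{571}{7}\right)^{2} = \left(2 \sqrt{19} - \frac{571}{7}\right)^{2} = \left(- \frac{571}{7} + 2 \sqrt{19}\right)^{2}$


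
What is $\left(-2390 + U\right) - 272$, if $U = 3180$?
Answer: $518$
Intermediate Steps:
$\left(-2390 + U\right) - 272 = \left(-2390 + 3180\right) - 272 = 790 - 272 = 518$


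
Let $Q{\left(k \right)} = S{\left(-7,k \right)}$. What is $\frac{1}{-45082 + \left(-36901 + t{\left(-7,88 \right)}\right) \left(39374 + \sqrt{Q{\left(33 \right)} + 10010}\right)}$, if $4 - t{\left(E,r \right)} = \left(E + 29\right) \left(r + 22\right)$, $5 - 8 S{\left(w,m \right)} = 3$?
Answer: $- \frac{6192450560}{9586549088072632351} + \frac{235902 \sqrt{4449}}{9586549088072632351} \approx -6.4431 \cdot 10^{-10}$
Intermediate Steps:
$S{\left(w,m \right)} = \frac{1}{4}$ ($S{\left(w,m \right)} = \frac{5}{8} - \frac{3}{8} = \frac{1}{4}$)
$t{\left(E,r \right)} = 4 - \left(22 + r\right) \left(29 + E\right)$ ($t{\left(E,r \right)} = 4 - \left(E + 29\right) \left(r + 22\right) = 4 - \left(29 + E\right) \left(22 + r\right) = 4 - \left(22 + r\right) \left(29 + E\right)$)
$Q{\left(k \right)} = \frac{1}{4}$
$\frac{1}{-45082 + \left(-36901 + t{\left(-7,88 \right)}\right) \left(39374 + \sqrt{Q{\left(33 \right)} + 10010}\right)} = \frac{1}{-45082 + \left(-36901 - \left(3032 - 616\right)\right) \left(39374 + \sqrt{\frac{1}{4} + 10010}\right)} = \frac{1}{-45082 + \left(-36901 + \left(-634 - 2552 + 154 + 616\right)\right) \left(39374 + \sqrt{\frac{40041}{4}}\right)} = \frac{1}{-45082 + \left(-36901 - 2416\right) \left(39374 + \frac{3 \sqrt{4449}}{2}\right)} = \frac{1}{-45082 - 39317 \left(39374 + \frac{3 \sqrt{4449}}{2}\right)} = \frac{1}{-45082 - \left(1548067558 + \frac{117951 \sqrt{4449}}{2}\right)} = \frac{1}{-1548112640 - \frac{117951 \sqrt{4449}}{2}}$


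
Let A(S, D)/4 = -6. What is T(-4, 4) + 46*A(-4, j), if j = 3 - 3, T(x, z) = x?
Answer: -1108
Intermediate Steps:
j = 0
A(S, D) = -24 (A(S, D) = 4*(-6) = -24)
T(-4, 4) + 46*A(-4, j) = -4 + 46*(-24) = -4 - 1104 = -1108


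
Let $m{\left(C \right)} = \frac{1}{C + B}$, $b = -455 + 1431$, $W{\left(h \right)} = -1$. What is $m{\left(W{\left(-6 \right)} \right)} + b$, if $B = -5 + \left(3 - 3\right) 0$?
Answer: $\frac{5855}{6} \approx 975.83$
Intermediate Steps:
$b = 976$
$B = -5$ ($B = -5 + 0 \cdot 0 = -5 + 0 = -5$)
$m{\left(C \right)} = \frac{1}{-5 + C}$ ($m{\left(C \right)} = \frac{1}{C - 5} = \frac{1}{-5 + C}$)
$m{\left(W{\left(-6 \right)} \right)} + b = \frac{1}{-5 - 1} + 976 = \frac{1}{-6} + 976 = - \frac{1}{6} + 976 = \frac{5855}{6}$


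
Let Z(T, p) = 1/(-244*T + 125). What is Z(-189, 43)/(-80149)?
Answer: -1/3706169909 ≈ -2.6982e-10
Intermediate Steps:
Z(T, p) = 1/(125 - 244*T)
Z(-189, 43)/(-80149) = -1/(-125 + 244*(-189))/(-80149) = -1/(-125 - 46116)*(-1/80149) = -1/(-46241)*(-1/80149) = -1*(-1/46241)*(-1/80149) = (1/46241)*(-1/80149) = -1/3706169909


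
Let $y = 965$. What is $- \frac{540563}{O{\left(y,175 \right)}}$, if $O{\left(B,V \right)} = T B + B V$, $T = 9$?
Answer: $- \frac{540563}{177560} \approx -3.0444$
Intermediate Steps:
$O{\left(B,V \right)} = 9 B + B V$
$- \frac{540563}{O{\left(y,175 \right)}} = - \frac{540563}{965 \left(9 + 175\right)} = - \frac{540563}{965 \cdot 184} = - \frac{540563}{177560}$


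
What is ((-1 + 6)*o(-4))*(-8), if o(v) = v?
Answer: 160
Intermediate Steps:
((-1 + 6)*o(-4))*(-8) = ((-1 + 6)*(-4))*(-8) = (5*(-4))*(-8) = -20*(-8) = 160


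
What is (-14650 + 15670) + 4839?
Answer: 5859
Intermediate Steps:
(-14650 + 15670) + 4839 = 1020 + 4839 = 5859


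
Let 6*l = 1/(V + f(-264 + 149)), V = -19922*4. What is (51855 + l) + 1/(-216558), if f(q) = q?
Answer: 149359495485229/2880329679 ≈ 51855.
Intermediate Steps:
V = -79688
l = -1/478818 (l = 1/(6*(-79688 + (-264 + 149))) = 1/(6*(-79688 - 115)) = (⅙)/(-79803) = (⅙)*(-1/79803) = -1/478818 ≈ -2.0885e-6)
(51855 + l) + 1/(-216558) = (51855 - 1/478818) + 1/(-216558) = 24829107389/478818 - 1/216558 = 149359495485229/2880329679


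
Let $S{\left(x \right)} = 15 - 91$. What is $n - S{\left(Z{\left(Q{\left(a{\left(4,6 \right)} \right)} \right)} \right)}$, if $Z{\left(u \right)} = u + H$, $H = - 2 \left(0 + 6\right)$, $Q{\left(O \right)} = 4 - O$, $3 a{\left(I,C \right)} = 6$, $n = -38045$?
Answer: $-37969$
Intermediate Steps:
$a{\left(I,C \right)} = 2$ ($a{\left(I,C \right)} = \frac{1}{3} \cdot 6 = 2$)
$H = -12$ ($H = \left(-2\right) 6 = -12$)
$Z{\left(u \right)} = -12 + u$ ($Z{\left(u \right)} = u - 12 = -12 + u$)
$S{\left(x \right)} = -76$ ($S{\left(x \right)} = 15 - 91 = -76$)
$n - S{\left(Z{\left(Q{\left(a{\left(4,6 \right)} \right)} \right)} \right)} = -38045 - -76 = -38045 + 76 = -37969$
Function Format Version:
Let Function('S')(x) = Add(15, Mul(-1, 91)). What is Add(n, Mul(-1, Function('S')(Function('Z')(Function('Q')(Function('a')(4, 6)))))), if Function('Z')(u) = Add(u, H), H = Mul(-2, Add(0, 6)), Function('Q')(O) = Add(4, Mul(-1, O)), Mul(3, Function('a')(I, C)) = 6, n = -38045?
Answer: -37969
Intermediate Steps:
Function('a')(I, C) = 2 (Function('a')(I, C) = Mul(Rational(1, 3), 6) = 2)
H = -12 (H = Mul(-2, 6) = -12)
Function('Z')(u) = Add(-12, u) (Function('Z')(u) = Add(u, -12) = Add(-12, u))
Function('S')(x) = -76 (Function('S')(x) = Add(15, -91) = -76)
Add(n, Mul(-1, Function('S')(Function('Z')(Function('Q')(Function('a')(4, 6)))))) = Add(-38045, Mul(-1, -76)) = Add(-38045, 76) = -37969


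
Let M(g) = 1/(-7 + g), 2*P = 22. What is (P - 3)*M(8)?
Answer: 8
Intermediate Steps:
P = 11 (P = (½)*22 = 11)
(P - 3)*M(8) = (11 - 3)/(-7 + 8) = 8/1 = 8*1 = 8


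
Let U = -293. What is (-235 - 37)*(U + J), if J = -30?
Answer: 87856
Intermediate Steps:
(-235 - 37)*(U + J) = (-235 - 37)*(-293 - 30) = -272*(-323) = 87856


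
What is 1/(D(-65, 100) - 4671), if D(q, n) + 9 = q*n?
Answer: -1/11180 ≈ -8.9445e-5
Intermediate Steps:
D(q, n) = -9 + n*q (D(q, n) = -9 + q*n = -9 + n*q)
1/(D(-65, 100) - 4671) = 1/((-9 + 100*(-65)) - 4671) = 1/((-9 - 6500) - 4671) = 1/(-6509 - 4671) = 1/(-11180) = -1/11180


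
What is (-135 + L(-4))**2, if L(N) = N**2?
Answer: 14161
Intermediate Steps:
(-135 + L(-4))**2 = (-135 + (-4)**2)**2 = (-135 + 16)**2 = (-119)**2 = 14161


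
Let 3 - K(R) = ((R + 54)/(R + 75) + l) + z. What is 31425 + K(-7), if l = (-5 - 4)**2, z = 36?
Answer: 2129101/68 ≈ 31310.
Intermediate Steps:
l = 81 (l = (-9)**2 = 81)
K(R) = -114 - (54 + R)/(75 + R) (K(R) = 3 - (((R + 54)/(R + 75) + 81) + 36) = 3 - (((54 + R)/(75 + R) + 81) + 36) = 3 - ((81 + (54 + R)/(75 + R)) + 36) = 3 - (117 + (54 + R)/(75 + R)) = 3 + (-117 - (54 + R)/(75 + R)) = -114 - (54 + R)/(75 + R))
31425 + K(-7) = 31425 + (-8604 - 115*(-7))/(75 - 7) = 31425 + (-8604 + 805)/68 = 31425 + (1/68)*(-7799) = 31425 - 7799/68 = 2129101/68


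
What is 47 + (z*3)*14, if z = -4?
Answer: -121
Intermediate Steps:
47 + (z*3)*14 = 47 - 4*3*14 = 47 - 12*14 = 47 - 168 = -121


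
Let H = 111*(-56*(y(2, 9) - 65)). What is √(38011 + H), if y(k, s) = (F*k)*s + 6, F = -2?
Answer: √628531 ≈ 792.80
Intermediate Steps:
y(k, s) = 6 - 2*k*s (y(k, s) = (-2*k)*s + 6 = -2*k*s + 6 = 6 - 2*k*s)
H = 590520 (H = 111*(-56*((6 - 2*2*9) - 65)) = 111*(-56*((6 - 36) - 65)) = 111*(-56*(-30 - 65)) = 111*(-56*(-95)) = 111*5320 = 590520)
√(38011 + H) = √(38011 + 590520) = √628531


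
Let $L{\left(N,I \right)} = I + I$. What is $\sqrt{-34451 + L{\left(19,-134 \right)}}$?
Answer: $i \sqrt{34719} \approx 186.33 i$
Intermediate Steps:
$L{\left(N,I \right)} = 2 I$
$\sqrt{-34451 + L{\left(19,-134 \right)}} = \sqrt{-34451 + 2 \left(-134\right)} = \sqrt{-34451 - 268} = \sqrt{-34719} = i \sqrt{34719}$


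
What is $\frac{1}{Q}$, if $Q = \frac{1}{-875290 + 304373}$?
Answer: $-570917$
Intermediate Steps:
$Q = - \frac{1}{570917}$ ($Q = \frac{1}{-570917} = - \frac{1}{570917} \approx -1.7516 \cdot 10^{-6}$)
$\frac{1}{Q} = \frac{1}{- \frac{1}{570917}} = -570917$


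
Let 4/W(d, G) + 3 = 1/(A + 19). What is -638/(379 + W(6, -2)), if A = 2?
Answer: -19778/11707 ≈ -1.6894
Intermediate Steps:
W(d, G) = -42/31 (W(d, G) = 4/(-3 + 1/(2 + 19)) = 4/(-3 + 1/21) = 4/(-62/21) = 4*(-21/62) = -42/31)
-638/(379 + W(6, -2)) = -638/(379 - 42/31) = -638/11707/31 = -638*31/11707 = -19778/11707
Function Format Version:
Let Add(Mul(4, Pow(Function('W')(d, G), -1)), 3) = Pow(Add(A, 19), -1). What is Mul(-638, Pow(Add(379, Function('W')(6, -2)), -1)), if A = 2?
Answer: Rational(-19778, 11707) ≈ -1.6894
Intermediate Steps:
Function('W')(d, G) = Rational(-42, 31) (Function('W')(d, G) = Mul(4, Pow(Add(-3, Pow(Add(2, 19), -1)), -1)) = Mul(4, Pow(Add(-3, Pow(21, -1)), -1)) = Mul(4, Pow(Add(-3, Rational(1, 21)), -1)) = Mul(4, Pow(Rational(-62, 21), -1)) = Mul(4, Rational(-21, 62)) = Rational(-42, 31))
Mul(-638, Pow(Add(379, Function('W')(6, -2)), -1)) = Mul(-638, Pow(Add(379, Rational(-42, 31)), -1)) = Mul(-638, Pow(Rational(11707, 31), -1)) = Mul(-638, Rational(31, 11707)) = Rational(-19778, 11707)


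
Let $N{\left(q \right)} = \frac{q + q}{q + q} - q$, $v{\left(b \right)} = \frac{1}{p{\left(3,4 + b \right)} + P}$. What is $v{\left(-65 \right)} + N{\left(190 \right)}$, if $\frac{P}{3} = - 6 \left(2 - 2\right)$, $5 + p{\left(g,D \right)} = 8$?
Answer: $- \frac{566}{3} \approx -188.67$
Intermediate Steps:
$p{\left(g,D \right)} = 3$ ($p{\left(g,D \right)} = -5 + 8 = 3$)
$P = 0$ ($P = 3 \left(- 6 \left(2 - 2\right)\right) = 3 \left(\left(-6\right) 0\right) = 3 \cdot 0 = 0$)
$v{\left(b \right)} = \frac{1}{3}$ ($v{\left(b \right)} = \frac{1}{3 + 0} = \frac{1}{3}$)
$N{\left(q \right)} = 1 - q$ ($N{\left(q \right)} = \frac{2 q}{2 q} - q = 2 q \frac{1}{2 q} - q = 1 - q$)
$v{\left(-65 \right)} + N{\left(190 \right)} = \frac{1}{3} + \left(1 - 190\right) = \frac{1}{3} - 189 = - \frac{566}{3}$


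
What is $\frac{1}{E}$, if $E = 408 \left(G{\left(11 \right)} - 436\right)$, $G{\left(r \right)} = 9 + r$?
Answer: $- \frac{1}{169728} \approx -5.8918 \cdot 10^{-6}$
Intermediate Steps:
$E = -169728$ ($E = 408 \left(\left(9 + 11\right) - 436\right) = 408 \left(20 - 436\right) = 408 \left(-416\right) = -169728$)
$\frac{1}{E} = \frac{1}{-169728} = - \frac{1}{169728}$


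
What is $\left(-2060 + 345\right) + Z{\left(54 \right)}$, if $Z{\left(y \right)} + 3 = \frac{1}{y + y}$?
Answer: $- \frac{185543}{108} \approx -1718.0$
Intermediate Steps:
$Z{\left(y \right)} = -3 + \frac{1}{2 y}$ ($Z{\left(y \right)} = -3 + \frac{1}{y + y} = -3 + \frac{1}{2 y}$)
$\left(-2060 + 345\right) + Z{\left(54 \right)} = \left(-2060 + 345\right) - \left(3 - \frac{1}{2 \cdot 54}\right) = -1715 + \left(-3 + \frac{1}{2} \cdot \frac{1}{54}\right) = -1715 + \left(-3 + \frac{1}{108}\right) = -1715 - \frac{323}{108} = - \frac{185543}{108}$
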